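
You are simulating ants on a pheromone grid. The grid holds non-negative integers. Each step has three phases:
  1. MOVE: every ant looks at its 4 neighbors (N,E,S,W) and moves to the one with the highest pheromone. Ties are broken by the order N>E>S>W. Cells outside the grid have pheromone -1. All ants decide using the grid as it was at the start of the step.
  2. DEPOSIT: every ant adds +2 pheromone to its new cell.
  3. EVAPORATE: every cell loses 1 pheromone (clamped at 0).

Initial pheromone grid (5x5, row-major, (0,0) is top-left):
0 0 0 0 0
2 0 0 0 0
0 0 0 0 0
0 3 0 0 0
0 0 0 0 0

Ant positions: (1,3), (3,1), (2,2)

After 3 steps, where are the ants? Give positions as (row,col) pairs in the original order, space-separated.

Step 1: ant0:(1,3)->N->(0,3) | ant1:(3,1)->N->(2,1) | ant2:(2,2)->N->(1,2)
  grid max=2 at (3,1)
Step 2: ant0:(0,3)->E->(0,4) | ant1:(2,1)->S->(3,1) | ant2:(1,2)->N->(0,2)
  grid max=3 at (3,1)
Step 3: ant0:(0,4)->S->(1,4) | ant1:(3,1)->N->(2,1) | ant2:(0,2)->E->(0,3)
  grid max=2 at (3,1)

(1,4) (2,1) (0,3)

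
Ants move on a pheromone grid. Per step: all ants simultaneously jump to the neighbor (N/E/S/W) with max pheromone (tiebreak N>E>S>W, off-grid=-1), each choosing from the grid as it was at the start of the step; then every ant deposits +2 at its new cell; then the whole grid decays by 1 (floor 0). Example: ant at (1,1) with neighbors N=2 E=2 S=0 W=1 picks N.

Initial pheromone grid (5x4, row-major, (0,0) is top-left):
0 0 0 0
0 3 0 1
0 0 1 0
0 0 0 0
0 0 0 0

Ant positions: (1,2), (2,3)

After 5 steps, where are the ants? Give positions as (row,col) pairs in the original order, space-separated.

Step 1: ant0:(1,2)->W->(1,1) | ant1:(2,3)->N->(1,3)
  grid max=4 at (1,1)
Step 2: ant0:(1,1)->N->(0,1) | ant1:(1,3)->N->(0,3)
  grid max=3 at (1,1)
Step 3: ant0:(0,1)->S->(1,1) | ant1:(0,3)->S->(1,3)
  grid max=4 at (1,1)
Step 4: ant0:(1,1)->N->(0,1) | ant1:(1,3)->N->(0,3)
  grid max=3 at (1,1)
Step 5: ant0:(0,1)->S->(1,1) | ant1:(0,3)->S->(1,3)
  grid max=4 at (1,1)

(1,1) (1,3)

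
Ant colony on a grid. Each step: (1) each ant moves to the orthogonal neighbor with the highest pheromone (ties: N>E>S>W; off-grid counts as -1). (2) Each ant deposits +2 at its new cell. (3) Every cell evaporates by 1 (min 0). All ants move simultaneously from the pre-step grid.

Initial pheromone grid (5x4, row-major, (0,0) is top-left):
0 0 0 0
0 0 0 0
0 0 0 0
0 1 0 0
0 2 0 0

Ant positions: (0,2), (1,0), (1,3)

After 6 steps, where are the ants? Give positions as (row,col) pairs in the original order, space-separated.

Step 1: ant0:(0,2)->E->(0,3) | ant1:(1,0)->N->(0,0) | ant2:(1,3)->N->(0,3)
  grid max=3 at (0,3)
Step 2: ant0:(0,3)->S->(1,3) | ant1:(0,0)->E->(0,1) | ant2:(0,3)->S->(1,3)
  grid max=3 at (1,3)
Step 3: ant0:(1,3)->N->(0,3) | ant1:(0,1)->E->(0,2) | ant2:(1,3)->N->(0,3)
  grid max=5 at (0,3)
Step 4: ant0:(0,3)->S->(1,3) | ant1:(0,2)->E->(0,3) | ant2:(0,3)->S->(1,3)
  grid max=6 at (0,3)
Step 5: ant0:(1,3)->N->(0,3) | ant1:(0,3)->S->(1,3) | ant2:(1,3)->N->(0,3)
  grid max=9 at (0,3)
Step 6: ant0:(0,3)->S->(1,3) | ant1:(1,3)->N->(0,3) | ant2:(0,3)->S->(1,3)
  grid max=10 at (0,3)

(1,3) (0,3) (1,3)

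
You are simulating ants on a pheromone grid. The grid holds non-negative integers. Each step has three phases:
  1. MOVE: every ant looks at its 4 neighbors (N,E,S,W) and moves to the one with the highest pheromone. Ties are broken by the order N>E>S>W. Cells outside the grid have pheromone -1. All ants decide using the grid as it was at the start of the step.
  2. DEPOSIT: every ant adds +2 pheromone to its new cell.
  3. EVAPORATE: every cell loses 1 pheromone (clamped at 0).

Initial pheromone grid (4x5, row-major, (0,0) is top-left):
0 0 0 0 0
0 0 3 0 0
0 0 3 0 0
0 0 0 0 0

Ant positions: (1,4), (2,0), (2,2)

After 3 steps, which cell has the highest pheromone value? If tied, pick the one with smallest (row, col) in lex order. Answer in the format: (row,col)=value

Answer: (1,2)=4

Derivation:
Step 1: ant0:(1,4)->N->(0,4) | ant1:(2,0)->N->(1,0) | ant2:(2,2)->N->(1,2)
  grid max=4 at (1,2)
Step 2: ant0:(0,4)->S->(1,4) | ant1:(1,0)->N->(0,0) | ant2:(1,2)->S->(2,2)
  grid max=3 at (1,2)
Step 3: ant0:(1,4)->N->(0,4) | ant1:(0,0)->E->(0,1) | ant2:(2,2)->N->(1,2)
  grid max=4 at (1,2)
Final grid:
  0 1 0 0 1
  0 0 4 0 0
  0 0 2 0 0
  0 0 0 0 0
Max pheromone 4 at (1,2)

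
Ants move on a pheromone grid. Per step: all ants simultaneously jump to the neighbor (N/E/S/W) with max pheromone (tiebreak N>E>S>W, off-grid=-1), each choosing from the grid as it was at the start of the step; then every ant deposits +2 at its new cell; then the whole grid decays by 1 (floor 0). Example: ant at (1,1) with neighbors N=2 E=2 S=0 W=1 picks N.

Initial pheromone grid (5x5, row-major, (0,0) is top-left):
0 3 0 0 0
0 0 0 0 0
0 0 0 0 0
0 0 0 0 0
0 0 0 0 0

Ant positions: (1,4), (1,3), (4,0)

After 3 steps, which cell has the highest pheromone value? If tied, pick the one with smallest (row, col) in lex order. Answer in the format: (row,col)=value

Answer: (0,3)=3

Derivation:
Step 1: ant0:(1,4)->N->(0,4) | ant1:(1,3)->N->(0,3) | ant2:(4,0)->N->(3,0)
  grid max=2 at (0,1)
Step 2: ant0:(0,4)->W->(0,3) | ant1:(0,3)->E->(0,4) | ant2:(3,0)->N->(2,0)
  grid max=2 at (0,3)
Step 3: ant0:(0,3)->E->(0,4) | ant1:(0,4)->W->(0,3) | ant2:(2,0)->N->(1,0)
  grid max=3 at (0,3)
Final grid:
  0 0 0 3 3
  1 0 0 0 0
  0 0 0 0 0
  0 0 0 0 0
  0 0 0 0 0
Max pheromone 3 at (0,3)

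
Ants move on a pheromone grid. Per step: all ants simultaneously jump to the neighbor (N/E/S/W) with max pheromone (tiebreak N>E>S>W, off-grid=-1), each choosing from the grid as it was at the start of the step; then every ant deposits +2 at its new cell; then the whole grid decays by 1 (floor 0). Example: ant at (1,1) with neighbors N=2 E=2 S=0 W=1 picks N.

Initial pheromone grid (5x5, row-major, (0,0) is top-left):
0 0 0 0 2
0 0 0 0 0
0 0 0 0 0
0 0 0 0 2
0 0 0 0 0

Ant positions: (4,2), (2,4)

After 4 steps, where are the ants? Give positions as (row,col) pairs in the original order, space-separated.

Step 1: ant0:(4,2)->N->(3,2) | ant1:(2,4)->S->(3,4)
  grid max=3 at (3,4)
Step 2: ant0:(3,2)->N->(2,2) | ant1:(3,4)->N->(2,4)
  grid max=2 at (3,4)
Step 3: ant0:(2,2)->N->(1,2) | ant1:(2,4)->S->(3,4)
  grid max=3 at (3,4)
Step 4: ant0:(1,2)->N->(0,2) | ant1:(3,4)->N->(2,4)
  grid max=2 at (3,4)

(0,2) (2,4)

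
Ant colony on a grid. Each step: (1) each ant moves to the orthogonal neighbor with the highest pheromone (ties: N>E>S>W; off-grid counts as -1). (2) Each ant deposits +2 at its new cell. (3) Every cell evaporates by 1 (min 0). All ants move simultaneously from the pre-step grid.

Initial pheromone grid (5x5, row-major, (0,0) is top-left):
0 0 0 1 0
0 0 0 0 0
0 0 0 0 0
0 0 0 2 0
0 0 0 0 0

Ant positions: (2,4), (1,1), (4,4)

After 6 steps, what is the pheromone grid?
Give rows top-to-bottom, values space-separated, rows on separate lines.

After step 1: ants at (1,4),(0,1),(3,4)
  0 1 0 0 0
  0 0 0 0 1
  0 0 0 0 0
  0 0 0 1 1
  0 0 0 0 0
After step 2: ants at (0,4),(0,2),(3,3)
  0 0 1 0 1
  0 0 0 0 0
  0 0 0 0 0
  0 0 0 2 0
  0 0 0 0 0
After step 3: ants at (1,4),(0,3),(2,3)
  0 0 0 1 0
  0 0 0 0 1
  0 0 0 1 0
  0 0 0 1 0
  0 0 0 0 0
After step 4: ants at (0,4),(0,4),(3,3)
  0 0 0 0 3
  0 0 0 0 0
  0 0 0 0 0
  0 0 0 2 0
  0 0 0 0 0
After step 5: ants at (1,4),(1,4),(2,3)
  0 0 0 0 2
  0 0 0 0 3
  0 0 0 1 0
  0 0 0 1 0
  0 0 0 0 0
After step 6: ants at (0,4),(0,4),(3,3)
  0 0 0 0 5
  0 0 0 0 2
  0 0 0 0 0
  0 0 0 2 0
  0 0 0 0 0

0 0 0 0 5
0 0 0 0 2
0 0 0 0 0
0 0 0 2 0
0 0 0 0 0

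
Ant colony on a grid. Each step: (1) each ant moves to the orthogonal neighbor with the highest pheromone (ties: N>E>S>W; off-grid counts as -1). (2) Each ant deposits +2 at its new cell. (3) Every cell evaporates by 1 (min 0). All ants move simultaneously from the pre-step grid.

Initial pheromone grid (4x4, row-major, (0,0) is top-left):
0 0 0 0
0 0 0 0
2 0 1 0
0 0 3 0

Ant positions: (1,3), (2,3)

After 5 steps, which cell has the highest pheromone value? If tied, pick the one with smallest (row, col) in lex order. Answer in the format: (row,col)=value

Step 1: ant0:(1,3)->N->(0,3) | ant1:(2,3)->W->(2,2)
  grid max=2 at (2,2)
Step 2: ant0:(0,3)->S->(1,3) | ant1:(2,2)->S->(3,2)
  grid max=3 at (3,2)
Step 3: ant0:(1,3)->N->(0,3) | ant1:(3,2)->N->(2,2)
  grid max=2 at (2,2)
Step 4: ant0:(0,3)->S->(1,3) | ant1:(2,2)->S->(3,2)
  grid max=3 at (3,2)
Step 5: ant0:(1,3)->N->(0,3) | ant1:(3,2)->N->(2,2)
  grid max=2 at (2,2)
Final grid:
  0 0 0 1
  0 0 0 0
  0 0 2 0
  0 0 2 0
Max pheromone 2 at (2,2)

Answer: (2,2)=2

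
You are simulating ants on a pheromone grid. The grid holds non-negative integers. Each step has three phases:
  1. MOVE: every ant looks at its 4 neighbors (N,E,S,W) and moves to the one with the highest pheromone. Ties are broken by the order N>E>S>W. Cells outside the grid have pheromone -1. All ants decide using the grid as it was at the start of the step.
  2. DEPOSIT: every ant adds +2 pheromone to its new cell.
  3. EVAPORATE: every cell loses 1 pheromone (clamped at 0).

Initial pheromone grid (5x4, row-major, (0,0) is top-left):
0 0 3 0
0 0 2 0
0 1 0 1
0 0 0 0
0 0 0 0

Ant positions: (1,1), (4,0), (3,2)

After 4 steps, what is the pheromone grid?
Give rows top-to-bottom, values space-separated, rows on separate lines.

After step 1: ants at (1,2),(3,0),(2,2)
  0 0 2 0
  0 0 3 0
  0 0 1 0
  1 0 0 0
  0 0 0 0
After step 2: ants at (0,2),(2,0),(1,2)
  0 0 3 0
  0 0 4 0
  1 0 0 0
  0 0 0 0
  0 0 0 0
After step 3: ants at (1,2),(1,0),(0,2)
  0 0 4 0
  1 0 5 0
  0 0 0 0
  0 0 0 0
  0 0 0 0
After step 4: ants at (0,2),(0,0),(1,2)
  1 0 5 0
  0 0 6 0
  0 0 0 0
  0 0 0 0
  0 0 0 0

1 0 5 0
0 0 6 0
0 0 0 0
0 0 0 0
0 0 0 0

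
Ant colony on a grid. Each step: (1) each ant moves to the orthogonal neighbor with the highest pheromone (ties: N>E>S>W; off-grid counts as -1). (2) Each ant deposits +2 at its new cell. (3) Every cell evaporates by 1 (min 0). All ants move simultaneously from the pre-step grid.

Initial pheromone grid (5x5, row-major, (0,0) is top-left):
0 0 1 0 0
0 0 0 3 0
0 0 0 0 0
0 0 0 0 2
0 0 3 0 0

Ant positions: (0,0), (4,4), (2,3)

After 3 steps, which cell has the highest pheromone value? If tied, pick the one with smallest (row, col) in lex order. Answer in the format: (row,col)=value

Answer: (1,3)=4

Derivation:
Step 1: ant0:(0,0)->E->(0,1) | ant1:(4,4)->N->(3,4) | ant2:(2,3)->N->(1,3)
  grid max=4 at (1,3)
Step 2: ant0:(0,1)->E->(0,2) | ant1:(3,4)->N->(2,4) | ant2:(1,3)->N->(0,3)
  grid max=3 at (1,3)
Step 3: ant0:(0,2)->E->(0,3) | ant1:(2,4)->S->(3,4) | ant2:(0,3)->S->(1,3)
  grid max=4 at (1,3)
Final grid:
  0 0 0 2 0
  0 0 0 4 0
  0 0 0 0 0
  0 0 0 0 3
  0 0 0 0 0
Max pheromone 4 at (1,3)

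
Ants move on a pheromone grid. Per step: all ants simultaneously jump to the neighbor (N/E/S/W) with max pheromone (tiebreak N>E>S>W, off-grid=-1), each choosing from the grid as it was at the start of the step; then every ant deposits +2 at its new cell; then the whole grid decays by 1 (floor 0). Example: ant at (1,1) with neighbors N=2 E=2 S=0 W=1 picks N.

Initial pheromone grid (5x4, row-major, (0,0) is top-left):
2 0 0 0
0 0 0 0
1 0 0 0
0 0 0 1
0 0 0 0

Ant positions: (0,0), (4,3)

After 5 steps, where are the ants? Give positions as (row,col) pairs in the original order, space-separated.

Step 1: ant0:(0,0)->E->(0,1) | ant1:(4,3)->N->(3,3)
  grid max=2 at (3,3)
Step 2: ant0:(0,1)->W->(0,0) | ant1:(3,3)->N->(2,3)
  grid max=2 at (0,0)
Step 3: ant0:(0,0)->E->(0,1) | ant1:(2,3)->S->(3,3)
  grid max=2 at (3,3)
Step 4: ant0:(0,1)->W->(0,0) | ant1:(3,3)->N->(2,3)
  grid max=2 at (0,0)
Step 5: ant0:(0,0)->E->(0,1) | ant1:(2,3)->S->(3,3)
  grid max=2 at (3,3)

(0,1) (3,3)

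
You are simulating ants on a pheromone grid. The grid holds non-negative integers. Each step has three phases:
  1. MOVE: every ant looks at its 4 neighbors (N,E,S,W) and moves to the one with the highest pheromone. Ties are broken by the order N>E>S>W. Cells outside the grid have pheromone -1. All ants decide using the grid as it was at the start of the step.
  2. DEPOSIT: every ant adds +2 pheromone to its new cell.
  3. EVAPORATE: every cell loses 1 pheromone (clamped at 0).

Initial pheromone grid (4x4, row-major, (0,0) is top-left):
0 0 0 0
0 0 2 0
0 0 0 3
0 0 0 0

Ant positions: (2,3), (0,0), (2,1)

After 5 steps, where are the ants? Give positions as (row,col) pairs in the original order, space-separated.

Step 1: ant0:(2,3)->N->(1,3) | ant1:(0,0)->E->(0,1) | ant2:(2,1)->N->(1,1)
  grid max=2 at (2,3)
Step 2: ant0:(1,3)->S->(2,3) | ant1:(0,1)->S->(1,1) | ant2:(1,1)->N->(0,1)
  grid max=3 at (2,3)
Step 3: ant0:(2,3)->N->(1,3) | ant1:(1,1)->N->(0,1) | ant2:(0,1)->S->(1,1)
  grid max=3 at (0,1)
Step 4: ant0:(1,3)->S->(2,3) | ant1:(0,1)->S->(1,1) | ant2:(1,1)->N->(0,1)
  grid max=4 at (0,1)
Step 5: ant0:(2,3)->N->(1,3) | ant1:(1,1)->N->(0,1) | ant2:(0,1)->S->(1,1)
  grid max=5 at (0,1)

(1,3) (0,1) (1,1)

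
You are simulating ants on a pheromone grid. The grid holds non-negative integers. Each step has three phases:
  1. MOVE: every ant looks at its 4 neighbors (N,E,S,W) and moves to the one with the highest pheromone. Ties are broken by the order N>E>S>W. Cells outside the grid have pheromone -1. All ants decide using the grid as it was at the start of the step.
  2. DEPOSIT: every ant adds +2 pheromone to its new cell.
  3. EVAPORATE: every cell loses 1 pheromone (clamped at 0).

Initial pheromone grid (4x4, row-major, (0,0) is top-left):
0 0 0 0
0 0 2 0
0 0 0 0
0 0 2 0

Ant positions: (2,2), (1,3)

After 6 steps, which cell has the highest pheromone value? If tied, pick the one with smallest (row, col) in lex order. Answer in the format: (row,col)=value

Answer: (1,2)=8

Derivation:
Step 1: ant0:(2,2)->N->(1,2) | ant1:(1,3)->W->(1,2)
  grid max=5 at (1,2)
Step 2: ant0:(1,2)->N->(0,2) | ant1:(1,2)->N->(0,2)
  grid max=4 at (1,2)
Step 3: ant0:(0,2)->S->(1,2) | ant1:(0,2)->S->(1,2)
  grid max=7 at (1,2)
Step 4: ant0:(1,2)->N->(0,2) | ant1:(1,2)->N->(0,2)
  grid max=6 at (1,2)
Step 5: ant0:(0,2)->S->(1,2) | ant1:(0,2)->S->(1,2)
  grid max=9 at (1,2)
Step 6: ant0:(1,2)->N->(0,2) | ant1:(1,2)->N->(0,2)
  grid max=8 at (1,2)
Final grid:
  0 0 7 0
  0 0 8 0
  0 0 0 0
  0 0 0 0
Max pheromone 8 at (1,2)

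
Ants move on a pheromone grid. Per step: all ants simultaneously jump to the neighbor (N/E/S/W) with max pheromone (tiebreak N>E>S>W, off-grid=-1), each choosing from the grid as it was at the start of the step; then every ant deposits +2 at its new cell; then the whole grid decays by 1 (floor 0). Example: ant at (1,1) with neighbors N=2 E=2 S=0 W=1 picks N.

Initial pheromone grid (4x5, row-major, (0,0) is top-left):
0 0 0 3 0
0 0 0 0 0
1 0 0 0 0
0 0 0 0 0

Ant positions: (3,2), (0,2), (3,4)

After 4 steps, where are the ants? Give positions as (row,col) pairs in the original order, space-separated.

Step 1: ant0:(3,2)->N->(2,2) | ant1:(0,2)->E->(0,3) | ant2:(3,4)->N->(2,4)
  grid max=4 at (0,3)
Step 2: ant0:(2,2)->N->(1,2) | ant1:(0,3)->E->(0,4) | ant2:(2,4)->N->(1,4)
  grid max=3 at (0,3)
Step 3: ant0:(1,2)->N->(0,2) | ant1:(0,4)->W->(0,3) | ant2:(1,4)->N->(0,4)
  grid max=4 at (0,3)
Step 4: ant0:(0,2)->E->(0,3) | ant1:(0,3)->E->(0,4) | ant2:(0,4)->W->(0,3)
  grid max=7 at (0,3)

(0,3) (0,4) (0,3)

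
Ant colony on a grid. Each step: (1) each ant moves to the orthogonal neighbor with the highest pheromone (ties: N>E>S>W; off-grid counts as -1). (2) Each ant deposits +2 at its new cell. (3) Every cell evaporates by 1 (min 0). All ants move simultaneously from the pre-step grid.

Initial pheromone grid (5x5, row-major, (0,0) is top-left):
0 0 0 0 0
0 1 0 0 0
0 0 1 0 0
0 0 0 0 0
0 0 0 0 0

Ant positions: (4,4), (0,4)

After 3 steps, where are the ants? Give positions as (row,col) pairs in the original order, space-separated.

Step 1: ant0:(4,4)->N->(3,4) | ant1:(0,4)->S->(1,4)
  grid max=1 at (1,4)
Step 2: ant0:(3,4)->N->(2,4) | ant1:(1,4)->N->(0,4)
  grid max=1 at (0,4)
Step 3: ant0:(2,4)->N->(1,4) | ant1:(0,4)->S->(1,4)
  grid max=3 at (1,4)

(1,4) (1,4)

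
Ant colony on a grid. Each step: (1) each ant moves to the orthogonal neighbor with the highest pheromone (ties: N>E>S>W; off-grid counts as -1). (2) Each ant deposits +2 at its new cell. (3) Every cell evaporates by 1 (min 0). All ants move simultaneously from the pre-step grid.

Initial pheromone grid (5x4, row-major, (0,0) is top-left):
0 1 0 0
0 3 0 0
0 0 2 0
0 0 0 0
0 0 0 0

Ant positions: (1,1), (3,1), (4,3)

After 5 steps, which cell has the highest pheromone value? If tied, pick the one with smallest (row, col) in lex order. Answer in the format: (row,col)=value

Step 1: ant0:(1,1)->N->(0,1) | ant1:(3,1)->N->(2,1) | ant2:(4,3)->N->(3,3)
  grid max=2 at (0,1)
Step 2: ant0:(0,1)->S->(1,1) | ant1:(2,1)->N->(1,1) | ant2:(3,3)->N->(2,3)
  grid max=5 at (1,1)
Step 3: ant0:(1,1)->N->(0,1) | ant1:(1,1)->N->(0,1) | ant2:(2,3)->N->(1,3)
  grid max=4 at (0,1)
Step 4: ant0:(0,1)->S->(1,1) | ant1:(0,1)->S->(1,1) | ant2:(1,3)->N->(0,3)
  grid max=7 at (1,1)
Step 5: ant0:(1,1)->N->(0,1) | ant1:(1,1)->N->(0,1) | ant2:(0,3)->S->(1,3)
  grid max=6 at (0,1)
Final grid:
  0 6 0 0
  0 6 0 1
  0 0 0 0
  0 0 0 0
  0 0 0 0
Max pheromone 6 at (0,1)

Answer: (0,1)=6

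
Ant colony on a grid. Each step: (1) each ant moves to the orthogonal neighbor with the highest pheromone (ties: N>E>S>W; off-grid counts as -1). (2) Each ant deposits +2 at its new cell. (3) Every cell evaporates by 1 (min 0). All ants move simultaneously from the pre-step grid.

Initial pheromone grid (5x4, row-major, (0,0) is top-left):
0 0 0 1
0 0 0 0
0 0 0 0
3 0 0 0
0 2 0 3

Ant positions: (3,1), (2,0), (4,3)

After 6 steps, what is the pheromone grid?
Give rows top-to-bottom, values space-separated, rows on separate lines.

After step 1: ants at (3,0),(3,0),(3,3)
  0 0 0 0
  0 0 0 0
  0 0 0 0
  6 0 0 1
  0 1 0 2
After step 2: ants at (2,0),(2,0),(4,3)
  0 0 0 0
  0 0 0 0
  3 0 0 0
  5 0 0 0
  0 0 0 3
After step 3: ants at (3,0),(3,0),(3,3)
  0 0 0 0
  0 0 0 0
  2 0 0 0
  8 0 0 1
  0 0 0 2
After step 4: ants at (2,0),(2,0),(4,3)
  0 0 0 0
  0 0 0 0
  5 0 0 0
  7 0 0 0
  0 0 0 3
After step 5: ants at (3,0),(3,0),(3,3)
  0 0 0 0
  0 0 0 0
  4 0 0 0
  10 0 0 1
  0 0 0 2
After step 6: ants at (2,0),(2,0),(4,3)
  0 0 0 0
  0 0 0 0
  7 0 0 0
  9 0 0 0
  0 0 0 3

0 0 0 0
0 0 0 0
7 0 0 0
9 0 0 0
0 0 0 3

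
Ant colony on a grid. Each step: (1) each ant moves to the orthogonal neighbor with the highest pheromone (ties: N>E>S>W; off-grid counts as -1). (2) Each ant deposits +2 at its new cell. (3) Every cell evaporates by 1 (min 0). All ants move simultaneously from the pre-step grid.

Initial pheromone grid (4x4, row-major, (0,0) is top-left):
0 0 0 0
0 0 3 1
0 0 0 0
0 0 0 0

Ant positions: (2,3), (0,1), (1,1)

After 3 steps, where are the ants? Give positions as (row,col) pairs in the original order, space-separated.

Step 1: ant0:(2,3)->N->(1,3) | ant1:(0,1)->E->(0,2) | ant2:(1,1)->E->(1,2)
  grid max=4 at (1,2)
Step 2: ant0:(1,3)->W->(1,2) | ant1:(0,2)->S->(1,2) | ant2:(1,2)->E->(1,3)
  grid max=7 at (1,2)
Step 3: ant0:(1,2)->E->(1,3) | ant1:(1,2)->E->(1,3) | ant2:(1,3)->W->(1,2)
  grid max=8 at (1,2)

(1,3) (1,3) (1,2)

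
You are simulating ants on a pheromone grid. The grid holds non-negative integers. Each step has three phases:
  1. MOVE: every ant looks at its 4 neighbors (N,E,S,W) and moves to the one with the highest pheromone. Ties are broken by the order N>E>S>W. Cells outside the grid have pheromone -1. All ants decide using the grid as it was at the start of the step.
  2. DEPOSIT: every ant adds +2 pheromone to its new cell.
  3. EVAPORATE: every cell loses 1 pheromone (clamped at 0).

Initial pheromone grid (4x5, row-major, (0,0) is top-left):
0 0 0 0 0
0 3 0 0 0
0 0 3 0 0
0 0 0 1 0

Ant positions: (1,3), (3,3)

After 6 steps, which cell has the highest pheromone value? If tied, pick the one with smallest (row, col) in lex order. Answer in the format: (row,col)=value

Answer: (2,2)=3

Derivation:
Step 1: ant0:(1,3)->N->(0,3) | ant1:(3,3)->N->(2,3)
  grid max=2 at (1,1)
Step 2: ant0:(0,3)->E->(0,4) | ant1:(2,3)->W->(2,2)
  grid max=3 at (2,2)
Step 3: ant0:(0,4)->S->(1,4) | ant1:(2,2)->N->(1,2)
  grid max=2 at (2,2)
Step 4: ant0:(1,4)->N->(0,4) | ant1:(1,2)->S->(2,2)
  grid max=3 at (2,2)
Step 5: ant0:(0,4)->S->(1,4) | ant1:(2,2)->N->(1,2)
  grid max=2 at (2,2)
Step 6: ant0:(1,4)->N->(0,4) | ant1:(1,2)->S->(2,2)
  grid max=3 at (2,2)
Final grid:
  0 0 0 0 1
  0 0 0 0 0
  0 0 3 0 0
  0 0 0 0 0
Max pheromone 3 at (2,2)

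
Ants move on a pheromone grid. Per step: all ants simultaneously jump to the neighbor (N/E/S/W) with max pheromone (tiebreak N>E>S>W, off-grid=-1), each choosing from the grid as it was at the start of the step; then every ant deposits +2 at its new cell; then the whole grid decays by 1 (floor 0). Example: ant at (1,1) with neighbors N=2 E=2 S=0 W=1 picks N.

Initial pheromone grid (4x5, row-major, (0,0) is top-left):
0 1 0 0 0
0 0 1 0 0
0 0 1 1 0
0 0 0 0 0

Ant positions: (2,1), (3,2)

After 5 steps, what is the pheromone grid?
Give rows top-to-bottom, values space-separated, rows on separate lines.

After step 1: ants at (2,2),(2,2)
  0 0 0 0 0
  0 0 0 0 0
  0 0 4 0 0
  0 0 0 0 0
After step 2: ants at (1,2),(1,2)
  0 0 0 0 0
  0 0 3 0 0
  0 0 3 0 0
  0 0 0 0 0
After step 3: ants at (2,2),(2,2)
  0 0 0 0 0
  0 0 2 0 0
  0 0 6 0 0
  0 0 0 0 0
After step 4: ants at (1,2),(1,2)
  0 0 0 0 0
  0 0 5 0 0
  0 0 5 0 0
  0 0 0 0 0
After step 5: ants at (2,2),(2,2)
  0 0 0 0 0
  0 0 4 0 0
  0 0 8 0 0
  0 0 0 0 0

0 0 0 0 0
0 0 4 0 0
0 0 8 0 0
0 0 0 0 0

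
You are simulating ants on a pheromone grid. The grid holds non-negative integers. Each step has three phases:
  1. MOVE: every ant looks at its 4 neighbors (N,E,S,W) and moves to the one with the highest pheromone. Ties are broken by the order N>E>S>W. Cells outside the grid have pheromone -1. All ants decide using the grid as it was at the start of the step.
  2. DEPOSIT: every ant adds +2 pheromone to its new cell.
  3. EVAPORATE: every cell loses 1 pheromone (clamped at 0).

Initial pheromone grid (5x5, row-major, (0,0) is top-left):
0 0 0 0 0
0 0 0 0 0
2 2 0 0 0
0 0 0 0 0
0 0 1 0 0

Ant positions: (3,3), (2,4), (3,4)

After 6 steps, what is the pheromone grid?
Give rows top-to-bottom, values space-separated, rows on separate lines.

After step 1: ants at (2,3),(1,4),(2,4)
  0 0 0 0 0
  0 0 0 0 1
  1 1 0 1 1
  0 0 0 0 0
  0 0 0 0 0
After step 2: ants at (2,4),(2,4),(1,4)
  0 0 0 0 0
  0 0 0 0 2
  0 0 0 0 4
  0 0 0 0 0
  0 0 0 0 0
After step 3: ants at (1,4),(1,4),(2,4)
  0 0 0 0 0
  0 0 0 0 5
  0 0 0 0 5
  0 0 0 0 0
  0 0 0 0 0
After step 4: ants at (2,4),(2,4),(1,4)
  0 0 0 0 0
  0 0 0 0 6
  0 0 0 0 8
  0 0 0 0 0
  0 0 0 0 0
After step 5: ants at (1,4),(1,4),(2,4)
  0 0 0 0 0
  0 0 0 0 9
  0 0 0 0 9
  0 0 0 0 0
  0 0 0 0 0
After step 6: ants at (2,4),(2,4),(1,4)
  0 0 0 0 0
  0 0 0 0 10
  0 0 0 0 12
  0 0 0 0 0
  0 0 0 0 0

0 0 0 0 0
0 0 0 0 10
0 0 0 0 12
0 0 0 0 0
0 0 0 0 0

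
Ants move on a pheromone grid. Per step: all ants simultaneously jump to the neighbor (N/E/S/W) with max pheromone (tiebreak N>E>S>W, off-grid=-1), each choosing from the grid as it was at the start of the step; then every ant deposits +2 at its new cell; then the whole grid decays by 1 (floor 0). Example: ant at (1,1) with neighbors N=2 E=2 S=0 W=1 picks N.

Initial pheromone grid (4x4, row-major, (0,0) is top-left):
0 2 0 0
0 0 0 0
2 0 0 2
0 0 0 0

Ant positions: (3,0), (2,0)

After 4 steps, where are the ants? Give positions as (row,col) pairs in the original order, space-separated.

Step 1: ant0:(3,0)->N->(2,0) | ant1:(2,0)->N->(1,0)
  grid max=3 at (2,0)
Step 2: ant0:(2,0)->N->(1,0) | ant1:(1,0)->S->(2,0)
  grid max=4 at (2,0)
Step 3: ant0:(1,0)->S->(2,0) | ant1:(2,0)->N->(1,0)
  grid max=5 at (2,0)
Step 4: ant0:(2,0)->N->(1,0) | ant1:(1,0)->S->(2,0)
  grid max=6 at (2,0)

(1,0) (2,0)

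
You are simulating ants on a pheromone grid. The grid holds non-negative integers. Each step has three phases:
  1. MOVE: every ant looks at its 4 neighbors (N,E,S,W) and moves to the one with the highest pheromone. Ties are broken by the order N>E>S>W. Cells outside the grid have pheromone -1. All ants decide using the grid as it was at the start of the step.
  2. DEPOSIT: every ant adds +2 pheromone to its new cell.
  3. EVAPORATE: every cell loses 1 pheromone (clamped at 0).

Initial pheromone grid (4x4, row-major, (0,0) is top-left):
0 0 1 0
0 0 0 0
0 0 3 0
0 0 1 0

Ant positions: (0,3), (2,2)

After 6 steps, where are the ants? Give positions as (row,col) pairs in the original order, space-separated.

Step 1: ant0:(0,3)->W->(0,2) | ant1:(2,2)->S->(3,2)
  grid max=2 at (0,2)
Step 2: ant0:(0,2)->E->(0,3) | ant1:(3,2)->N->(2,2)
  grid max=3 at (2,2)
Step 3: ant0:(0,3)->W->(0,2) | ant1:(2,2)->S->(3,2)
  grid max=2 at (0,2)
Step 4: ant0:(0,2)->E->(0,3) | ant1:(3,2)->N->(2,2)
  grid max=3 at (2,2)
Step 5: ant0:(0,3)->W->(0,2) | ant1:(2,2)->S->(3,2)
  grid max=2 at (0,2)
Step 6: ant0:(0,2)->E->(0,3) | ant1:(3,2)->N->(2,2)
  grid max=3 at (2,2)

(0,3) (2,2)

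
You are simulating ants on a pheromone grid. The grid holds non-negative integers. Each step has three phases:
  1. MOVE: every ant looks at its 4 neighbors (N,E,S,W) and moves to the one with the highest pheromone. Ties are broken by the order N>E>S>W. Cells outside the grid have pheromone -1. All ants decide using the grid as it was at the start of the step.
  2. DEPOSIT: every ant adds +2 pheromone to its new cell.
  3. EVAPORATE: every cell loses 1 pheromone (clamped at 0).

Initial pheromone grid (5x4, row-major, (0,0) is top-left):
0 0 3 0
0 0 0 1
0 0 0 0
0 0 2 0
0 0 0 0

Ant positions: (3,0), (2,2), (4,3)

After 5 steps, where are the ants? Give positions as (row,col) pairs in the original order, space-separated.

Step 1: ant0:(3,0)->N->(2,0) | ant1:(2,2)->S->(3,2) | ant2:(4,3)->N->(3,3)
  grid max=3 at (3,2)
Step 2: ant0:(2,0)->N->(1,0) | ant1:(3,2)->E->(3,3) | ant2:(3,3)->W->(3,2)
  grid max=4 at (3,2)
Step 3: ant0:(1,0)->N->(0,0) | ant1:(3,3)->W->(3,2) | ant2:(3,2)->E->(3,3)
  grid max=5 at (3,2)
Step 4: ant0:(0,0)->E->(0,1) | ant1:(3,2)->E->(3,3) | ant2:(3,3)->W->(3,2)
  grid max=6 at (3,2)
Step 5: ant0:(0,1)->E->(0,2) | ant1:(3,3)->W->(3,2) | ant2:(3,2)->E->(3,3)
  grid max=7 at (3,2)

(0,2) (3,2) (3,3)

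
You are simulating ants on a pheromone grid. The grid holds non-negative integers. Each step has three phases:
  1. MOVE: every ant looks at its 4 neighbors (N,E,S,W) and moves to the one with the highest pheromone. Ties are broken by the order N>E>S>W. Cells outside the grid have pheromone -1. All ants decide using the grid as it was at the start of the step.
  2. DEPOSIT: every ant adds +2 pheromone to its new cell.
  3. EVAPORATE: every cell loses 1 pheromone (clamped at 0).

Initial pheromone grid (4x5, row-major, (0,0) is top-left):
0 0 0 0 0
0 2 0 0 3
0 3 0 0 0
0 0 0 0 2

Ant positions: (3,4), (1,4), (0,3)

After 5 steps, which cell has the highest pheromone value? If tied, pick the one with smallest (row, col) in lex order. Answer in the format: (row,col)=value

Step 1: ant0:(3,4)->N->(2,4) | ant1:(1,4)->N->(0,4) | ant2:(0,3)->E->(0,4)
  grid max=3 at (0,4)
Step 2: ant0:(2,4)->N->(1,4) | ant1:(0,4)->S->(1,4) | ant2:(0,4)->S->(1,4)
  grid max=7 at (1,4)
Step 3: ant0:(1,4)->N->(0,4) | ant1:(1,4)->N->(0,4) | ant2:(1,4)->N->(0,4)
  grid max=7 at (0,4)
Step 4: ant0:(0,4)->S->(1,4) | ant1:(0,4)->S->(1,4) | ant2:(0,4)->S->(1,4)
  grid max=11 at (1,4)
Step 5: ant0:(1,4)->N->(0,4) | ant1:(1,4)->N->(0,4) | ant2:(1,4)->N->(0,4)
  grid max=11 at (0,4)
Final grid:
  0 0 0 0 11
  0 0 0 0 10
  0 0 0 0 0
  0 0 0 0 0
Max pheromone 11 at (0,4)

Answer: (0,4)=11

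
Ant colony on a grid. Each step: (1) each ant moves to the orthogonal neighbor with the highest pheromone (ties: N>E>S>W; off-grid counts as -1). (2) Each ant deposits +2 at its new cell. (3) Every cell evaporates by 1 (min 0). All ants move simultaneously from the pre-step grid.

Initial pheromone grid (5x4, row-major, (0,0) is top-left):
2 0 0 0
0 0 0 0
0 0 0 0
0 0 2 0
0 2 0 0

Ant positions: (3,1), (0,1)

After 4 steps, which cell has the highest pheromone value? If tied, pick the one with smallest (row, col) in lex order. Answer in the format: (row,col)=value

Answer: (0,0)=2

Derivation:
Step 1: ant0:(3,1)->E->(3,2) | ant1:(0,1)->W->(0,0)
  grid max=3 at (0,0)
Step 2: ant0:(3,2)->N->(2,2) | ant1:(0,0)->E->(0,1)
  grid max=2 at (0,0)
Step 3: ant0:(2,2)->S->(3,2) | ant1:(0,1)->W->(0,0)
  grid max=3 at (0,0)
Step 4: ant0:(3,2)->N->(2,2) | ant1:(0,0)->E->(0,1)
  grid max=2 at (0,0)
Final grid:
  2 1 0 0
  0 0 0 0
  0 0 1 0
  0 0 2 0
  0 0 0 0
Max pheromone 2 at (0,0)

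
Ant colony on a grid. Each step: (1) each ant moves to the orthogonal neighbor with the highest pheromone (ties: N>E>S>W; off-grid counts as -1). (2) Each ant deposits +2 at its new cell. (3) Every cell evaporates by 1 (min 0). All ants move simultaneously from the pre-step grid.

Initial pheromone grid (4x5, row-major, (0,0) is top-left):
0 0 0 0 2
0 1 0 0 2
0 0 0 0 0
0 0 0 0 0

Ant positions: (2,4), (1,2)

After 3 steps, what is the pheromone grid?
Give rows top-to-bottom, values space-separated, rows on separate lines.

After step 1: ants at (1,4),(1,1)
  0 0 0 0 1
  0 2 0 0 3
  0 0 0 0 0
  0 0 0 0 0
After step 2: ants at (0,4),(0,1)
  0 1 0 0 2
  0 1 0 0 2
  0 0 0 0 0
  0 0 0 0 0
After step 3: ants at (1,4),(1,1)
  0 0 0 0 1
  0 2 0 0 3
  0 0 0 0 0
  0 0 0 0 0

0 0 0 0 1
0 2 0 0 3
0 0 0 0 0
0 0 0 0 0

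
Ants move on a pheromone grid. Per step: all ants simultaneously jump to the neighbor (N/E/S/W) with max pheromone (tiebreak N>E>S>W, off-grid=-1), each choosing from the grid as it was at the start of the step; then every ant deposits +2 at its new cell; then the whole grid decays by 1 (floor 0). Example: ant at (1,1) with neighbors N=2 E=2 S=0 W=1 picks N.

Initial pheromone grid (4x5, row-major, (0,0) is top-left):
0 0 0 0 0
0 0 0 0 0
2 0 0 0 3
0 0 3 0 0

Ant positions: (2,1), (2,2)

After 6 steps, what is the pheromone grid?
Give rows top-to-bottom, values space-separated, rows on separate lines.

After step 1: ants at (2,0),(3,2)
  0 0 0 0 0
  0 0 0 0 0
  3 0 0 0 2
  0 0 4 0 0
After step 2: ants at (1,0),(2,2)
  0 0 0 0 0
  1 0 0 0 0
  2 0 1 0 1
  0 0 3 0 0
After step 3: ants at (2,0),(3,2)
  0 0 0 0 0
  0 0 0 0 0
  3 0 0 0 0
  0 0 4 0 0
After step 4: ants at (1,0),(2,2)
  0 0 0 0 0
  1 0 0 0 0
  2 0 1 0 0
  0 0 3 0 0
After step 5: ants at (2,0),(3,2)
  0 0 0 0 0
  0 0 0 0 0
  3 0 0 0 0
  0 0 4 0 0
After step 6: ants at (1,0),(2,2)
  0 0 0 0 0
  1 0 0 0 0
  2 0 1 0 0
  0 0 3 0 0

0 0 0 0 0
1 0 0 0 0
2 0 1 0 0
0 0 3 0 0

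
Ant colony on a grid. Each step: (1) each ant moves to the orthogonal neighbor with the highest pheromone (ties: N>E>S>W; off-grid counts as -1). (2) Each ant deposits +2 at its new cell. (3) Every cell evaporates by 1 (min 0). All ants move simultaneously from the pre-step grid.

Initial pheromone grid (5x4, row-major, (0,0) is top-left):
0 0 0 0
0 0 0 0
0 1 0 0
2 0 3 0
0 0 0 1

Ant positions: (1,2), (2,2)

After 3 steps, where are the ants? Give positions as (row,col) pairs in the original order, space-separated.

Step 1: ant0:(1,2)->N->(0,2) | ant1:(2,2)->S->(3,2)
  grid max=4 at (3,2)
Step 2: ant0:(0,2)->E->(0,3) | ant1:(3,2)->N->(2,2)
  grid max=3 at (3,2)
Step 3: ant0:(0,3)->S->(1,3) | ant1:(2,2)->S->(3,2)
  grid max=4 at (3,2)

(1,3) (3,2)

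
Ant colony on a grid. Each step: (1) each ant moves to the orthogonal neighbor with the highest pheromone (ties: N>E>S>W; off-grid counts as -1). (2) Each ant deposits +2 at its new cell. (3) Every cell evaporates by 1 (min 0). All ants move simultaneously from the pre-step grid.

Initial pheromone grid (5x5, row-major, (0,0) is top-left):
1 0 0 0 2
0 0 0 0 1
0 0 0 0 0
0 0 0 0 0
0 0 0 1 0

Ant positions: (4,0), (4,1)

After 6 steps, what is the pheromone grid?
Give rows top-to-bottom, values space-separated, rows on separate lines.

After step 1: ants at (3,0),(3,1)
  0 0 0 0 1
  0 0 0 0 0
  0 0 0 0 0
  1 1 0 0 0
  0 0 0 0 0
After step 2: ants at (3,1),(3,0)
  0 0 0 0 0
  0 0 0 0 0
  0 0 0 0 0
  2 2 0 0 0
  0 0 0 0 0
After step 3: ants at (3,0),(3,1)
  0 0 0 0 0
  0 0 0 0 0
  0 0 0 0 0
  3 3 0 0 0
  0 0 0 0 0
After step 4: ants at (3,1),(3,0)
  0 0 0 0 0
  0 0 0 0 0
  0 0 0 0 0
  4 4 0 0 0
  0 0 0 0 0
After step 5: ants at (3,0),(3,1)
  0 0 0 0 0
  0 0 0 0 0
  0 0 0 0 0
  5 5 0 0 0
  0 0 0 0 0
After step 6: ants at (3,1),(3,0)
  0 0 0 0 0
  0 0 0 0 0
  0 0 0 0 0
  6 6 0 0 0
  0 0 0 0 0

0 0 0 0 0
0 0 0 0 0
0 0 0 0 0
6 6 0 0 0
0 0 0 0 0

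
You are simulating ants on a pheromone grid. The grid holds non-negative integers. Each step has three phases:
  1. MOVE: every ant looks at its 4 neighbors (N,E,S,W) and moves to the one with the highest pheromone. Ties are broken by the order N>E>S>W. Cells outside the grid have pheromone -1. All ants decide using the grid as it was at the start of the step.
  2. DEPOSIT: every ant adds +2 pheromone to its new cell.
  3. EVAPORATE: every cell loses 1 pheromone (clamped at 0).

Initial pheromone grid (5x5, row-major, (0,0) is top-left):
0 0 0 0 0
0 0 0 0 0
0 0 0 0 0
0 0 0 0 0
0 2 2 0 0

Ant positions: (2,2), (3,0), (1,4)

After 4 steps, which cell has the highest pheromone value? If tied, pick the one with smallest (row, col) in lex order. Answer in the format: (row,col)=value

Step 1: ant0:(2,2)->N->(1,2) | ant1:(3,0)->N->(2,0) | ant2:(1,4)->N->(0,4)
  grid max=1 at (0,4)
Step 2: ant0:(1,2)->N->(0,2) | ant1:(2,0)->N->(1,0) | ant2:(0,4)->S->(1,4)
  grid max=1 at (0,2)
Step 3: ant0:(0,2)->E->(0,3) | ant1:(1,0)->N->(0,0) | ant2:(1,4)->N->(0,4)
  grid max=1 at (0,0)
Step 4: ant0:(0,3)->E->(0,4) | ant1:(0,0)->E->(0,1) | ant2:(0,4)->W->(0,3)
  grid max=2 at (0,3)
Final grid:
  0 1 0 2 2
  0 0 0 0 0
  0 0 0 0 0
  0 0 0 0 0
  0 0 0 0 0
Max pheromone 2 at (0,3)

Answer: (0,3)=2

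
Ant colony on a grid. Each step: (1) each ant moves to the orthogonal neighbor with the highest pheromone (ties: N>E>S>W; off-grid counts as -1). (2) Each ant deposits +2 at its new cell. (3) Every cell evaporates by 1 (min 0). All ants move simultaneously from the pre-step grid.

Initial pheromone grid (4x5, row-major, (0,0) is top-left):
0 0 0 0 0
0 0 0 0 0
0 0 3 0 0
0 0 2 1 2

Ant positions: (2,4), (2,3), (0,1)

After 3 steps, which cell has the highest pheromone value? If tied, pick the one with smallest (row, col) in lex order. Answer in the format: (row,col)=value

Step 1: ant0:(2,4)->S->(3,4) | ant1:(2,3)->W->(2,2) | ant2:(0,1)->E->(0,2)
  grid max=4 at (2,2)
Step 2: ant0:(3,4)->N->(2,4) | ant1:(2,2)->S->(3,2) | ant2:(0,2)->E->(0,3)
  grid max=3 at (2,2)
Step 3: ant0:(2,4)->S->(3,4) | ant1:(3,2)->N->(2,2) | ant2:(0,3)->E->(0,4)
  grid max=4 at (2,2)
Final grid:
  0 0 0 0 1
  0 0 0 0 0
  0 0 4 0 0
  0 0 1 0 3
Max pheromone 4 at (2,2)

Answer: (2,2)=4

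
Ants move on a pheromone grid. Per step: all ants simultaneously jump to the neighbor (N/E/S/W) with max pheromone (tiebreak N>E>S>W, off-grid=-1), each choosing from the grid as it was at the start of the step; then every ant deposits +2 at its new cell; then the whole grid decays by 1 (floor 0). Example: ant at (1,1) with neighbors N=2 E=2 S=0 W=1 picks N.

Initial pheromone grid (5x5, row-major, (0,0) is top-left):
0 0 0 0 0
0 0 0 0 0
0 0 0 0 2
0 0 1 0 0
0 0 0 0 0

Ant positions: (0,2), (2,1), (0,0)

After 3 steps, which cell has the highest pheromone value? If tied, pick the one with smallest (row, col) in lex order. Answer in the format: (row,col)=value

Answer: (0,1)=3

Derivation:
Step 1: ant0:(0,2)->E->(0,3) | ant1:(2,1)->N->(1,1) | ant2:(0,0)->E->(0,1)
  grid max=1 at (0,1)
Step 2: ant0:(0,3)->E->(0,4) | ant1:(1,1)->N->(0,1) | ant2:(0,1)->S->(1,1)
  grid max=2 at (0,1)
Step 3: ant0:(0,4)->S->(1,4) | ant1:(0,1)->S->(1,1) | ant2:(1,1)->N->(0,1)
  grid max=3 at (0,1)
Final grid:
  0 3 0 0 0
  0 3 0 0 1
  0 0 0 0 0
  0 0 0 0 0
  0 0 0 0 0
Max pheromone 3 at (0,1)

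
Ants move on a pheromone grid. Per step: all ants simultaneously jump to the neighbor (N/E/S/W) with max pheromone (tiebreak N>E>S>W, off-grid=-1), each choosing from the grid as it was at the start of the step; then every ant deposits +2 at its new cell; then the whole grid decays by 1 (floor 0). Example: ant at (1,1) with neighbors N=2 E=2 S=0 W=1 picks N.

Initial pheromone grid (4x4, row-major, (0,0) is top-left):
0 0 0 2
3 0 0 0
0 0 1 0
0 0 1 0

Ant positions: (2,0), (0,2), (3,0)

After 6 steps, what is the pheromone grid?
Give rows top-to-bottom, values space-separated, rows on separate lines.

After step 1: ants at (1,0),(0,3),(2,0)
  0 0 0 3
  4 0 0 0
  1 0 0 0
  0 0 0 0
After step 2: ants at (2,0),(1,3),(1,0)
  0 0 0 2
  5 0 0 1
  2 0 0 0
  0 0 0 0
After step 3: ants at (1,0),(0,3),(2,0)
  0 0 0 3
  6 0 0 0
  3 0 0 0
  0 0 0 0
After step 4: ants at (2,0),(1,3),(1,0)
  0 0 0 2
  7 0 0 1
  4 0 0 0
  0 0 0 0
After step 5: ants at (1,0),(0,3),(2,0)
  0 0 0 3
  8 0 0 0
  5 0 0 0
  0 0 0 0
After step 6: ants at (2,0),(1,3),(1,0)
  0 0 0 2
  9 0 0 1
  6 0 0 0
  0 0 0 0

0 0 0 2
9 0 0 1
6 0 0 0
0 0 0 0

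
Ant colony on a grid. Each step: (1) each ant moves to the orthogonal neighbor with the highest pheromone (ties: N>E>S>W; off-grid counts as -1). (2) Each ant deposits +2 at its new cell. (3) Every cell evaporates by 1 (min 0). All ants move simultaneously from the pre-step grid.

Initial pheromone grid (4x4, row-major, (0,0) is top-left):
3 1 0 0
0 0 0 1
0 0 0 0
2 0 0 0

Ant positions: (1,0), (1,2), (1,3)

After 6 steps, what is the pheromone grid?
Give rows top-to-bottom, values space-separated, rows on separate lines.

After step 1: ants at (0,0),(1,3),(0,3)
  4 0 0 1
  0 0 0 2
  0 0 0 0
  1 0 0 0
After step 2: ants at (0,1),(0,3),(1,3)
  3 1 0 2
  0 0 0 3
  0 0 0 0
  0 0 0 0
After step 3: ants at (0,0),(1,3),(0,3)
  4 0 0 3
  0 0 0 4
  0 0 0 0
  0 0 0 0
After step 4: ants at (0,1),(0,3),(1,3)
  3 1 0 4
  0 0 0 5
  0 0 0 0
  0 0 0 0
After step 5: ants at (0,0),(1,3),(0,3)
  4 0 0 5
  0 0 0 6
  0 0 0 0
  0 0 0 0
After step 6: ants at (0,1),(0,3),(1,3)
  3 1 0 6
  0 0 0 7
  0 0 0 0
  0 0 0 0

3 1 0 6
0 0 0 7
0 0 0 0
0 0 0 0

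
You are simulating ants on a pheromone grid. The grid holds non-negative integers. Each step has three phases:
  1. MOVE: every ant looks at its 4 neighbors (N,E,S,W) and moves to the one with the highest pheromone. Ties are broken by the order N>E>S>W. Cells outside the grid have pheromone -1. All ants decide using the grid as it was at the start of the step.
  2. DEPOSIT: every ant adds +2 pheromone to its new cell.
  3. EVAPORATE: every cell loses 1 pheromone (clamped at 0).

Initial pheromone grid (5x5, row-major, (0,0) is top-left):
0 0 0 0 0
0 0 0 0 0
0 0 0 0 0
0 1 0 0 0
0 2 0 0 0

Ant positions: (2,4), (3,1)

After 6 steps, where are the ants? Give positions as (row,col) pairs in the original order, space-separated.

Step 1: ant0:(2,4)->N->(1,4) | ant1:(3,1)->S->(4,1)
  grid max=3 at (4,1)
Step 2: ant0:(1,4)->N->(0,4) | ant1:(4,1)->N->(3,1)
  grid max=2 at (4,1)
Step 3: ant0:(0,4)->S->(1,4) | ant1:(3,1)->S->(4,1)
  grid max=3 at (4,1)
Step 4: ant0:(1,4)->N->(0,4) | ant1:(4,1)->N->(3,1)
  grid max=2 at (4,1)
Step 5: ant0:(0,4)->S->(1,4) | ant1:(3,1)->S->(4,1)
  grid max=3 at (4,1)
Step 6: ant0:(1,4)->N->(0,4) | ant1:(4,1)->N->(3,1)
  grid max=2 at (4,1)

(0,4) (3,1)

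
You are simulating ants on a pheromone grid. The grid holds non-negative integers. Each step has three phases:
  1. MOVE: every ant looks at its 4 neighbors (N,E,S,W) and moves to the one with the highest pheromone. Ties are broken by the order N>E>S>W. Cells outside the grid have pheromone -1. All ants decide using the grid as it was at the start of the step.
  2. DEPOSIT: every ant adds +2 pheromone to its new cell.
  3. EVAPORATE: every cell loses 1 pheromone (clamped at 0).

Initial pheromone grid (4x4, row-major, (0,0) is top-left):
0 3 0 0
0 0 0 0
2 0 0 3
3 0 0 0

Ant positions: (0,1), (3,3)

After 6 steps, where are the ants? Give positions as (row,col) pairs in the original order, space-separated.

Step 1: ant0:(0,1)->E->(0,2) | ant1:(3,3)->N->(2,3)
  grid max=4 at (2,3)
Step 2: ant0:(0,2)->W->(0,1) | ant1:(2,3)->N->(1,3)
  grid max=3 at (0,1)
Step 3: ant0:(0,1)->E->(0,2) | ant1:(1,3)->S->(2,3)
  grid max=4 at (2,3)
Step 4: ant0:(0,2)->W->(0,1) | ant1:(2,3)->N->(1,3)
  grid max=3 at (0,1)
Step 5: ant0:(0,1)->E->(0,2) | ant1:(1,3)->S->(2,3)
  grid max=4 at (2,3)
Step 6: ant0:(0,2)->W->(0,1) | ant1:(2,3)->N->(1,3)
  grid max=3 at (0,1)

(0,1) (1,3)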